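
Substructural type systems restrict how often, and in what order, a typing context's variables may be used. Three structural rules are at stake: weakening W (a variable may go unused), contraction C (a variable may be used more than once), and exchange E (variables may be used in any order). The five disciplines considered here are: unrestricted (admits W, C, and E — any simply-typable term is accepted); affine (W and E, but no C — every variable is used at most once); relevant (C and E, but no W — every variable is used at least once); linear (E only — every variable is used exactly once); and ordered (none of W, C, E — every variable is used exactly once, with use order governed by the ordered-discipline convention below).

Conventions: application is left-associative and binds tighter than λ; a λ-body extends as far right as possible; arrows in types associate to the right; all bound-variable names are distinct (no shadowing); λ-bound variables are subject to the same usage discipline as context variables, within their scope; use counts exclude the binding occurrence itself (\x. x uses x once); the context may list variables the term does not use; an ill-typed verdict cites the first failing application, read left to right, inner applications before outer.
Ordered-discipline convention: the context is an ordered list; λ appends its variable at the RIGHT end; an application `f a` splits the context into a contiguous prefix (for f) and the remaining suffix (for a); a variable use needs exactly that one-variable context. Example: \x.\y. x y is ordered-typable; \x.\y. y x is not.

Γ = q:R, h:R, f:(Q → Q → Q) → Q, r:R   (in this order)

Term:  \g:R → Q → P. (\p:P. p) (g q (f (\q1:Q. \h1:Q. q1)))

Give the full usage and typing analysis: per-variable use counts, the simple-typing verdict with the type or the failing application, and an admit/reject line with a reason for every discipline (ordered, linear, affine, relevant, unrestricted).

counts: q: 1×, h: 0×, f: 1×, r: 0×, g (λ-bound): 1×, p (λ-bound): 1×, q1 (λ-bound): 1×, h1 (λ-bound): 0×
order of uses: p, g, q, f, q1
typing: ✓ — (R → Q → P) → P
ordered ✗ (h, r, h1 never used (weakening))
linear ✗ (h, r, h1 never used (weakening))
affine ✓ (none of q, h, f, r, g, p, q1, h1 used more than once)
relevant ✗ (h, r, h1 never used (weakening))
unrestricted ✓ (simply typable at (R → Q → P) → P; W, C, E all held)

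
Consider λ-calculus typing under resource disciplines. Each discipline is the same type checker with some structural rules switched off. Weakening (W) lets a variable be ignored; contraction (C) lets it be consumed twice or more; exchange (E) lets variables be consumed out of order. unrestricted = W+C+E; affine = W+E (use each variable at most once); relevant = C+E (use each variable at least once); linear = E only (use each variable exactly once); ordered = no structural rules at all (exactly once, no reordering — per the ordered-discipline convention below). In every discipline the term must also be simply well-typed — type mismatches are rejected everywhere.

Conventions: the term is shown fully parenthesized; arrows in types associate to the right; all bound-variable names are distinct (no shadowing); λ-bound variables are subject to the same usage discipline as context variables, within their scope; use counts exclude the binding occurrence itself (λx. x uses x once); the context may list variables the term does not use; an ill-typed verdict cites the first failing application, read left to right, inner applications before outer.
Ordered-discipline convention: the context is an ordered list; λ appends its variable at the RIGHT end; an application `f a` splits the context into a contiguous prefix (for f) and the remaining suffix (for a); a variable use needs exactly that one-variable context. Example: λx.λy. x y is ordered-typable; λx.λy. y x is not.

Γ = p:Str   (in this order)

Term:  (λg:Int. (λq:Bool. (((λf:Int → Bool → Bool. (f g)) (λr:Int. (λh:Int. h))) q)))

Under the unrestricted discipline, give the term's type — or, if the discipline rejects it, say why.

not well-typed under unrestricted — not simply typable
variable uses: p=0; g [bound]=1; q [bound]=1; f [bound]=1; r [bound]=0; h [bound]=1
order of uses: f, g, h, q
typing: ill-typed: an application expects Int → Bool → Bool but receives Int → Int → Int
summary: ordered ✗ · linear ✗ · affine ✗ · relevant ✗ · unrestricted ✗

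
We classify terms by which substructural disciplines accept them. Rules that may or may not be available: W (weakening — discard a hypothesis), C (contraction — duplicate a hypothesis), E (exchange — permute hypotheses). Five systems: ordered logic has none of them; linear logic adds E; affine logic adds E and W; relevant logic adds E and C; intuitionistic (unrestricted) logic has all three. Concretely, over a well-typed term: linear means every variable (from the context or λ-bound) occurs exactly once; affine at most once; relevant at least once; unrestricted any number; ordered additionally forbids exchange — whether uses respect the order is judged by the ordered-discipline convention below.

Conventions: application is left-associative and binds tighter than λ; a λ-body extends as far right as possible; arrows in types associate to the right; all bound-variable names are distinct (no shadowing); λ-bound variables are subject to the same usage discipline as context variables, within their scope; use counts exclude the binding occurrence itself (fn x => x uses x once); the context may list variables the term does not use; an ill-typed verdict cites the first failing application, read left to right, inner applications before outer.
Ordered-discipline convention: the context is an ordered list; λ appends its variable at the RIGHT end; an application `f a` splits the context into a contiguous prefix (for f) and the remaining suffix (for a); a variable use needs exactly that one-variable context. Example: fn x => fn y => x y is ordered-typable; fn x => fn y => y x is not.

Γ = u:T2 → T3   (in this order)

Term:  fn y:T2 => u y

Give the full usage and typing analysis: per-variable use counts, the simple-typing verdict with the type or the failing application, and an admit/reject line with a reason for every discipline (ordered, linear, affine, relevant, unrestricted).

variable uses: u: 1×; y [bound]: 1×
use order (left to right): u, y
typing: well-typed at T2 → T3
ordered ✓ (single-use (u, y), ordered derivation ok)
linear ✓ (each of u, y used exactly once)
affine ✓ (none of u, y used more than once)
relevant ✓ (none of u, y goes unused)
unrestricted ✓ (well-typed at T2 → T3; no restrictions here)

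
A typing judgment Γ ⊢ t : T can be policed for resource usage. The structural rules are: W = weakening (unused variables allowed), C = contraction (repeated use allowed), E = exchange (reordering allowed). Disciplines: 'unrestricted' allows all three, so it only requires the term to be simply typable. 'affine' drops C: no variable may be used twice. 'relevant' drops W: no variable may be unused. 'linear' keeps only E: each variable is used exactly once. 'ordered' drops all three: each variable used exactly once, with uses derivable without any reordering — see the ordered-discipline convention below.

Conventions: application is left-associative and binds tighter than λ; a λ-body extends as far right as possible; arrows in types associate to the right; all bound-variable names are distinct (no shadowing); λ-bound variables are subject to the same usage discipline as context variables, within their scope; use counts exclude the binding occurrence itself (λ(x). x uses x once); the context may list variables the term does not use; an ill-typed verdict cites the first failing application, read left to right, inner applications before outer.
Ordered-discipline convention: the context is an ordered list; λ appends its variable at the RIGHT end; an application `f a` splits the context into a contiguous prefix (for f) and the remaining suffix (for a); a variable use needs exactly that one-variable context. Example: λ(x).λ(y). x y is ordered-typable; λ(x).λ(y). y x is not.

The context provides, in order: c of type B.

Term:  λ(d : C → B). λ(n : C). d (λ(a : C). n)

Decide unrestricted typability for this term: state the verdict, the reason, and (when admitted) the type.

no — fails simple typing
usage: c=0, d (λ-bound)=1, n (λ-bound)=1, a (λ-bound)=0
left-to-right use order: d, n
typing: ill-typed: argument of type C → C where C is required
summary: ordered ✗ | linear ✗ | affine ✗ | relevant ✗ | unrestricted ✗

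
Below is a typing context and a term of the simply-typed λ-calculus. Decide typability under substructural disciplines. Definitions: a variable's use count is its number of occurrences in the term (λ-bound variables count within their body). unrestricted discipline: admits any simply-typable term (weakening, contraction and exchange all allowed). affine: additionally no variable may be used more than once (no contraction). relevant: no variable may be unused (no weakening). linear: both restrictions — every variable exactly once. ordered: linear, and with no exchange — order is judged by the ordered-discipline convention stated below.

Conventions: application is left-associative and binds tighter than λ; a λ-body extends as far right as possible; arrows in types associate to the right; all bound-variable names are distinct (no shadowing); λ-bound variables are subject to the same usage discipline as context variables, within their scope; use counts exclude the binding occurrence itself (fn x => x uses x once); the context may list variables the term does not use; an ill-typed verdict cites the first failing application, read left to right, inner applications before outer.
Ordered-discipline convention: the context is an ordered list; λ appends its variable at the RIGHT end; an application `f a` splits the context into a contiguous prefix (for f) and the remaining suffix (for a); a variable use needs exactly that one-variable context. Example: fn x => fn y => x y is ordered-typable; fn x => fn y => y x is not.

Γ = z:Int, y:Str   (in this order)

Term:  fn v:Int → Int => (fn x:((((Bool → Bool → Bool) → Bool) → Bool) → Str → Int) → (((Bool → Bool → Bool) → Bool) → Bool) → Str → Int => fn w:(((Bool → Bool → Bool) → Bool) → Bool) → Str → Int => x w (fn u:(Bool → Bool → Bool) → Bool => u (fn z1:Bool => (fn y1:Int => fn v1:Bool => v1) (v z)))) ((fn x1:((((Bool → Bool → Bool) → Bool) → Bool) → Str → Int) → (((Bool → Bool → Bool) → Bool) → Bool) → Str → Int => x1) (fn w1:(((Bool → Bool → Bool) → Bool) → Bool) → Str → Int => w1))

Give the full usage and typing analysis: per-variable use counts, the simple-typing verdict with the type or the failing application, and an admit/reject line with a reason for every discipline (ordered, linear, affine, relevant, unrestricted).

counts: z=1, y=0, v (bound)=1, x (bound)=1, w (bound)=1, u (bound)=1, z1 (bound)=0, y1 (bound)=0, v1 (bound)=1, x1 (bound)=1, w1 (bound)=1
uses in reading order: x, w, u, v1, v, z, x1, w1
typing: the term checks, with type (Int → Int) → ((((Bool → Bool → Bool) → Bool) → Bool) → Str → Int) → Str → Int
ordered: ✗, y, z1, y1 never used (weakening)
linear: ✗, y, z1, y1 never used (weakening)
affine: ✓, no duplicate uses among z, y, v, x, w, u, z1, y1, v1, x1, w1
relevant: ✗, y, z1, y1 never used (weakening)
unrestricted: ✓, well-typed at (Int → Int) → ((((Bool → Bool → Bool) → Bool) → Bool) → Str → Int) → Str → Int; no restrictions here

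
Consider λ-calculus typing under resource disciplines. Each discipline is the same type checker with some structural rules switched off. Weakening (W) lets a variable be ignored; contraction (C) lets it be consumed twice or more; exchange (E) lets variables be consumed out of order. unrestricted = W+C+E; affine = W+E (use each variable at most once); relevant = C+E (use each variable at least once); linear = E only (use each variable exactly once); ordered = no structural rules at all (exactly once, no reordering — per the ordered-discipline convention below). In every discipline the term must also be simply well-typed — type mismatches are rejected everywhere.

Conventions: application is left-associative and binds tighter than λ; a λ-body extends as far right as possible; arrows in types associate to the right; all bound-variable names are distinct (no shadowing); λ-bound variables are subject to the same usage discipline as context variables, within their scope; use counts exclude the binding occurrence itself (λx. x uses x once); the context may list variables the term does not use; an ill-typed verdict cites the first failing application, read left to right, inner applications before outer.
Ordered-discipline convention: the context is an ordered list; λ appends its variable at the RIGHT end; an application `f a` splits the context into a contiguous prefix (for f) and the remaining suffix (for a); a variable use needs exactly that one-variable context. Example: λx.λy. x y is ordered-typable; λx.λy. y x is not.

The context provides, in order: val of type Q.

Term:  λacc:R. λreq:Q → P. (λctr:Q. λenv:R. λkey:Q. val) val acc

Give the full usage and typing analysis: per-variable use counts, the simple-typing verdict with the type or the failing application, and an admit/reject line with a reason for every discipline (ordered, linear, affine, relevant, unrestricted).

usage: val ×2; acc [bound] ×1; req [bound] ×0; ctr [bound] ×0; env [bound] ×0; key [bound] ×0
use order (left to right): val, val, acc
typing: ✓ — R → (Q → P) → Q → Q
ordered: ✗ — val ×2 used more than once (contraction); needs weakening: req, ctr, env, key unused
linear: ✗ — val ×2 used more than once (contraction); needs weakening: req, ctr, env, key unused
affine: ✗ — val ×2 used more than once (contraction)
relevant: ✗ — needs weakening: req, ctr, env, key unused
unrestricted: ✓ — simply typable at R → (Q → P) → Q → Q; W, C, E all held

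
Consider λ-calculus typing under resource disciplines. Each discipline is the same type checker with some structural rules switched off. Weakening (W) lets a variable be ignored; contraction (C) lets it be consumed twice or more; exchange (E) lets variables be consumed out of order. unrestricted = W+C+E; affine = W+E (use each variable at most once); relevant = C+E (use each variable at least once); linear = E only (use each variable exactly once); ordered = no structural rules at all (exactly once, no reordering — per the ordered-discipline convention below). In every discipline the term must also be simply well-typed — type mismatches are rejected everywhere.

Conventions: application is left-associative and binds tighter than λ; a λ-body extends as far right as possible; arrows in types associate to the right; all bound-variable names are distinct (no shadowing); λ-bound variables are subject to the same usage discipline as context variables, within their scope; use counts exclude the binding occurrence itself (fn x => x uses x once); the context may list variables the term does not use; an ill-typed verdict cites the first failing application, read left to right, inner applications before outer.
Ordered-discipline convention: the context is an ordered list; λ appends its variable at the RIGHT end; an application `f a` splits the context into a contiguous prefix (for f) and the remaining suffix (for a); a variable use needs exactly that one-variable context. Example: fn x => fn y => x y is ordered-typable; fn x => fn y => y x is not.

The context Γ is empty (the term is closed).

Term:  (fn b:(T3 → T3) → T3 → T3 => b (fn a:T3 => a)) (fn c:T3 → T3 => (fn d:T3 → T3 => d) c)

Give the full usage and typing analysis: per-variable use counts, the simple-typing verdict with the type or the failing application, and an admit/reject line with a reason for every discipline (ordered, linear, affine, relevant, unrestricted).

usage: b (λ-bound): 1×, a (λ-bound): 1×, c (λ-bound): 1×, d (λ-bound): 1×
order of uses: b, a, d, c
typing: well-typed — term : T3 → T3
ordered: ✓, single-use (b, a, c, d), ordered derivation ok
linear: ✓, b, a, c, d: one use apiece
affine: ✓, none of b, a, c, d used more than once
relevant: ✓, b, a, c, d: all used, weakening unneeded
unrestricted: ✓, simply typable at T3 → T3; W, C, E all held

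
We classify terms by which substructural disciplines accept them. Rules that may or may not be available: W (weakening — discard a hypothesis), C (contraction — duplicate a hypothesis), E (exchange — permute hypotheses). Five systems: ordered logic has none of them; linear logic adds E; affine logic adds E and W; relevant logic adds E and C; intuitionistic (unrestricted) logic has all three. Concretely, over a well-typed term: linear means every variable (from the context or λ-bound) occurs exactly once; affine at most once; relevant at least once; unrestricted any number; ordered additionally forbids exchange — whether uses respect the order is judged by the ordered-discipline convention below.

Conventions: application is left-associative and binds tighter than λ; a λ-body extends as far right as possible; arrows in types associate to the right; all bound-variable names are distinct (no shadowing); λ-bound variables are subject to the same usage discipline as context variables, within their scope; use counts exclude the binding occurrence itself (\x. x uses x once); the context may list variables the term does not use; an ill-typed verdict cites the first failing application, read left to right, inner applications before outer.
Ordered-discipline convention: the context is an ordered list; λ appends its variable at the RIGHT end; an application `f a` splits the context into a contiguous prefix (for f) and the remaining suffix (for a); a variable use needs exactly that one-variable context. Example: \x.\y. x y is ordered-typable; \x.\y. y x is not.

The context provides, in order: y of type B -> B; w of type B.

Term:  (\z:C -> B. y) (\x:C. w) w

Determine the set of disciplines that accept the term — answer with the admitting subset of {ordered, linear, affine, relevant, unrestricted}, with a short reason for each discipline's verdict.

admitted by: unrestricted
usage: y: 1; w: 2; z (λ-bound): 0; x (λ-bound): 0
order of uses: y, w, w
typing: well-typed — term : B
ordered ✗ (needs contraction — w ×2; z, x left unused)
linear ✗ (needs contraction — w ×2; z, x left unused)
affine ✗ (needs contraction — w ×2)
relevant ✗ (z, x left unused)
unrestricted ✓ (well-typed at B; no restrictions here)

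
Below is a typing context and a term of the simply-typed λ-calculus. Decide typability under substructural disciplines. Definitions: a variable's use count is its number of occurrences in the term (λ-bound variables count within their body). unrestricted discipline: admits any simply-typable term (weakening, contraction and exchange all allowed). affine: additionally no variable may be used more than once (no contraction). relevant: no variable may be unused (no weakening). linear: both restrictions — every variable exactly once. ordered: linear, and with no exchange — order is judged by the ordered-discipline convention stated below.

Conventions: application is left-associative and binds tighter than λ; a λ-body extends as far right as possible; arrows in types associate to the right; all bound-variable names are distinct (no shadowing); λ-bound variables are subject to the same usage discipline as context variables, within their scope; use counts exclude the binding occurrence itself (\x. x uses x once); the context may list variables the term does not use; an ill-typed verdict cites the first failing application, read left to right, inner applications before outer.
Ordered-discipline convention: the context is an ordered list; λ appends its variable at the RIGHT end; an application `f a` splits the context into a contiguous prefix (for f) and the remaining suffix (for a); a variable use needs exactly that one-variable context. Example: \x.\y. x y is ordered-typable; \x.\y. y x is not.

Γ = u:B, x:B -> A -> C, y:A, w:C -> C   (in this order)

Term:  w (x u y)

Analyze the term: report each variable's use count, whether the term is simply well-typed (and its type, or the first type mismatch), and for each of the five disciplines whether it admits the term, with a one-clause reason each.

use counts: u=1; x=1; y=1; w=1
order of uses: w, x, u, y
typing: ✓ — C
ordered: ✗, no ordered split (uses run w, x, u, y)
linear: ✓, exactly-once usage across u, x, y, w
affine: ✓, u, x, y, w: no repeats, contraction unneeded
relevant: ✓, none of u, x, y, w goes unused
unrestricted: ✓, type-checks (C) and nothing is barred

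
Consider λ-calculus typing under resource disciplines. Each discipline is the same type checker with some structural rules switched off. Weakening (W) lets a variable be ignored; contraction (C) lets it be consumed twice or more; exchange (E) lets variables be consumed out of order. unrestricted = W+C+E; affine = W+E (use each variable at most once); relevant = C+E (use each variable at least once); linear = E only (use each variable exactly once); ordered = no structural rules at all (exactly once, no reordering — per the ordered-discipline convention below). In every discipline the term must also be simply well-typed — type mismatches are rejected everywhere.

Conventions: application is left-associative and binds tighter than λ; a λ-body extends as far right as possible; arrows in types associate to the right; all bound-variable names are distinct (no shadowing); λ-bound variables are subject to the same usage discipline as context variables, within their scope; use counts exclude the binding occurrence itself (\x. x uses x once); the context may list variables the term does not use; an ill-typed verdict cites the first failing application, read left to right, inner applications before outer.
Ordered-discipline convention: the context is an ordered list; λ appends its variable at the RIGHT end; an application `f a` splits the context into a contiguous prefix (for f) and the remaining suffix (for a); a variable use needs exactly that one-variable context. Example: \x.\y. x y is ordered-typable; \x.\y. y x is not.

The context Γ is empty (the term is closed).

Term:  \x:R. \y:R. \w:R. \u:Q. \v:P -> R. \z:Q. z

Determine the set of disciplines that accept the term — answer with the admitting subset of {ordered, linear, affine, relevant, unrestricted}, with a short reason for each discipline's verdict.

accepted by: affine, unrestricted
use counts: x [bound]=0, y [bound]=0, w [bound]=0, u [bound]=0, v [bound]=0, z [bound]=1
order of uses: z
typing: well-typed at R -> R -> R -> Q -> (P -> R) -> Q -> Q
ordered: ✗ — x, y, w, u, v left unused
linear: ✗ — x, y, w, u, v left unused
affine: ✓ — no duplicate uses among x, y, w, u, v, z
relevant: ✗ — x, y, w, u, v left unused
unrestricted: ✓ — simply typable at R -> R -> R -> Q -> (P -> R) -> Q -> Q; W, C, E all held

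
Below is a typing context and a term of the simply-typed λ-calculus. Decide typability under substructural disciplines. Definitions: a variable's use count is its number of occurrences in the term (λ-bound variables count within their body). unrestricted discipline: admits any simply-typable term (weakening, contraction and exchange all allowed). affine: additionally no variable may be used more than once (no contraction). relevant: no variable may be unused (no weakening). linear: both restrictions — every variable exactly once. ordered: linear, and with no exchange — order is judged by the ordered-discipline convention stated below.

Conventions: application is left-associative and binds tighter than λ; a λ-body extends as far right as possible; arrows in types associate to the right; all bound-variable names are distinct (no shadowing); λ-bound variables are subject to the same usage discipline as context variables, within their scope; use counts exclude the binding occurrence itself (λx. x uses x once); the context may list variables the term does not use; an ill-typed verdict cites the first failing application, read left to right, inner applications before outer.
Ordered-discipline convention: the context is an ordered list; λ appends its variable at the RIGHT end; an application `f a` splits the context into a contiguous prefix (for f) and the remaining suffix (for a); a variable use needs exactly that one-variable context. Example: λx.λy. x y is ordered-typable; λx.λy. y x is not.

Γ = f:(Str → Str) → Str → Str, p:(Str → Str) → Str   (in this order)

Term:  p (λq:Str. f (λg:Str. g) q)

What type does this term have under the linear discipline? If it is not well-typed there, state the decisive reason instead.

term : Str
usage: f ×1; p ×1; q [bound] ×1; g [bound] ×1
left-to-right use order: p, f, g, q
typing: the term checks, with type Str
across the five disciplines: ordered ✗, linear ✓, affine ✓, relevant ✓, unrestricted ✓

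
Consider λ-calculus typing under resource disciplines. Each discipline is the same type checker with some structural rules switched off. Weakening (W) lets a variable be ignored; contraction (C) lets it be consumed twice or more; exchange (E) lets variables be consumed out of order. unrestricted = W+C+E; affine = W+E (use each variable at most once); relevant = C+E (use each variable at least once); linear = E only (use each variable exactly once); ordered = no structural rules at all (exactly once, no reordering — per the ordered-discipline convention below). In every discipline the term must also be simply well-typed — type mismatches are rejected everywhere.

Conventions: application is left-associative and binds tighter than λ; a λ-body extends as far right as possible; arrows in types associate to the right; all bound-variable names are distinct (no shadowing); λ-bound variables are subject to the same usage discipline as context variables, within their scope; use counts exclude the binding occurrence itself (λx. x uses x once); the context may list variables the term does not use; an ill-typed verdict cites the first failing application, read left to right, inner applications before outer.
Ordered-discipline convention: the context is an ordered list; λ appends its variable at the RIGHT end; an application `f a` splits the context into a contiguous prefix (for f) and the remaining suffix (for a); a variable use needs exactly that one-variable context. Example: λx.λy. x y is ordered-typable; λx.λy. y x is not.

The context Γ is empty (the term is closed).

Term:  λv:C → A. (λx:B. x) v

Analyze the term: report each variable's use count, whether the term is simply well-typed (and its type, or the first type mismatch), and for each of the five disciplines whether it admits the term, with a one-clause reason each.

variable uses: v (λ-bound) ×1, x (λ-bound) ×1
use order (left to right): x, v
typing: ill-typed: a function awaiting B gets C → A
ordered: ✗ — not simply typable
linear: ✗ — fails simple typing
affine: ✗ — a type mismatch blocks all five
relevant: ✗ — the type mismatch rejects it
unrestricted: ✗ — not simply typable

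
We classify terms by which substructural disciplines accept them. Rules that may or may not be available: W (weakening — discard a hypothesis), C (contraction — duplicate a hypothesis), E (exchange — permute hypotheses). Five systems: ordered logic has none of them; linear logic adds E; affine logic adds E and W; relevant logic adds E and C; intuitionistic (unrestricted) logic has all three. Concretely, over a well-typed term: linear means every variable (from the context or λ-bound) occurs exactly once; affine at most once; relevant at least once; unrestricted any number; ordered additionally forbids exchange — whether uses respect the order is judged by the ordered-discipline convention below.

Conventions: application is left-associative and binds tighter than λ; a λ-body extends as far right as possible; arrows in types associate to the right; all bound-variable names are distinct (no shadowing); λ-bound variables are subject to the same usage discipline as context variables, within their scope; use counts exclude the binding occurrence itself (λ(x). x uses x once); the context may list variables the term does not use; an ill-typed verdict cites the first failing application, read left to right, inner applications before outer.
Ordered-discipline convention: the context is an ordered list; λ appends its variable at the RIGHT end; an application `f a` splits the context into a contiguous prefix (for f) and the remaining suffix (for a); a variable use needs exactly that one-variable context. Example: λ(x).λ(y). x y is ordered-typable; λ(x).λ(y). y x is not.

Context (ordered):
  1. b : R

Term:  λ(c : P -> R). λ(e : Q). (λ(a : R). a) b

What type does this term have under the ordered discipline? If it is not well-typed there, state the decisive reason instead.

not well-typed under ordered — c, e left unused
use counts: b=1, c (bound)=0, e (bound)=0, a (bound)=1
order of uses: a, b
typing: ✓ — (P -> R) -> Q -> R
all disciplines: ordered ✗, linear ✗, affine ✓, relevant ✗, unrestricted ✓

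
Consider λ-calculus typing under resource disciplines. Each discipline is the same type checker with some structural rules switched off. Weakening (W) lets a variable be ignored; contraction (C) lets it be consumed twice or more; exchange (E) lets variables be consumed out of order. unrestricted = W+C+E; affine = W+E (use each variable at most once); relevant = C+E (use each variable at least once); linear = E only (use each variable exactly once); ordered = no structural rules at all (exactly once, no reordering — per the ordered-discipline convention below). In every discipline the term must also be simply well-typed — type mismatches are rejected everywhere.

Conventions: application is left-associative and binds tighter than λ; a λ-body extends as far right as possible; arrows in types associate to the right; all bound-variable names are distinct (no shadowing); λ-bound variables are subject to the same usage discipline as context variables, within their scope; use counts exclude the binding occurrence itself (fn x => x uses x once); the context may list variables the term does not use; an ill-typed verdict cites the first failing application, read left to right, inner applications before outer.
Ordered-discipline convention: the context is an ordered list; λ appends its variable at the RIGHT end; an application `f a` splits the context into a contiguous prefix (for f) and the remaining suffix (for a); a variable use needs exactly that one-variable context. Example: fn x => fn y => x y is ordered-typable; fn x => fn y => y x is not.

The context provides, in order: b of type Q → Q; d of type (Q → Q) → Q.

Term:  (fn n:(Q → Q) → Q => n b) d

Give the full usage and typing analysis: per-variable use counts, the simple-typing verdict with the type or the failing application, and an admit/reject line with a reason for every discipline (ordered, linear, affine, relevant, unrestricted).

counts: b: 1; d: 1; n (bound): 1
left-to-right use order: n, b, d
typing: ✓ — Q
ordered: ✗, needs exchange: uses follow n, b, d
linear: ✓, each of b, d, n used exactly once
affine: ✓, none of b, d, n used more than once
relevant: ✓, every one of b, d, n appears
unrestricted: ✓, typability at Q is all that's needed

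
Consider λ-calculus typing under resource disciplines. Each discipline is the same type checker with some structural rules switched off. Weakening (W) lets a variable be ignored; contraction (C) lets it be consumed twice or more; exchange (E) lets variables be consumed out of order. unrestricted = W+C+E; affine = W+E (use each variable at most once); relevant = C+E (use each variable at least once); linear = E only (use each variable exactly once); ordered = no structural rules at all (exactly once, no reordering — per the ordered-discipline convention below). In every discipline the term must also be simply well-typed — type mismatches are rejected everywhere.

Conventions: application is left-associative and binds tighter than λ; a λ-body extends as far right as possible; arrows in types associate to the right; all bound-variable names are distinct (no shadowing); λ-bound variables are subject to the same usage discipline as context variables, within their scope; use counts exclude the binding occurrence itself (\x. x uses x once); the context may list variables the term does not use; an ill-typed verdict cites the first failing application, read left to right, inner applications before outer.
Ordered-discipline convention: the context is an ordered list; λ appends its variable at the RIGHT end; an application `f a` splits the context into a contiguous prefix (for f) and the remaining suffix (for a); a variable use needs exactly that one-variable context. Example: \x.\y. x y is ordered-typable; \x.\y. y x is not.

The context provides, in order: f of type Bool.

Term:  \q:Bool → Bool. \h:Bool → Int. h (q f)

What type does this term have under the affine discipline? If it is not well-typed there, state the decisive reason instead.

term : (Bool → Bool) → (Bool → Int) → Int
use counts: f: 1, q (bound): 1, h (bound): 1
left-to-right use order: h, q, f
typing: ✓ — (Bool → Bool) → (Bool → Int) → Int
summary: ordered ✗ · linear ✓ · affine ✓ · relevant ✓ · unrestricted ✓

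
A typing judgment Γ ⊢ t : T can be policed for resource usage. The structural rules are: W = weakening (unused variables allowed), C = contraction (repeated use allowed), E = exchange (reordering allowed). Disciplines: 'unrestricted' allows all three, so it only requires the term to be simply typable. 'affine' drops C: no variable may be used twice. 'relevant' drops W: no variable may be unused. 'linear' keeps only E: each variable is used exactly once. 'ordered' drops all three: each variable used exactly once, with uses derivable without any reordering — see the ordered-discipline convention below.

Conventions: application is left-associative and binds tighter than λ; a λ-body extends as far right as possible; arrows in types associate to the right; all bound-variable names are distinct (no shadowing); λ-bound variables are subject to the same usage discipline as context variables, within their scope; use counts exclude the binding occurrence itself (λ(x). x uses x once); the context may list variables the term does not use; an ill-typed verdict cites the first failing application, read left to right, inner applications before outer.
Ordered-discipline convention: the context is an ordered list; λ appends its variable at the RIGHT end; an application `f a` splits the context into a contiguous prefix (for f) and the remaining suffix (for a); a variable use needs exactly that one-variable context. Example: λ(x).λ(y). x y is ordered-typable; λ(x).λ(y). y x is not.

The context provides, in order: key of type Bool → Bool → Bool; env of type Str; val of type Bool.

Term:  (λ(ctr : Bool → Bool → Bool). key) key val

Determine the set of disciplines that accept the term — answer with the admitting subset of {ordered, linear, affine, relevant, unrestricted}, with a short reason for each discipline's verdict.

admitting disciplines: unrestricted
usage: key ×2; env ×0; val ×1; ctr [bound] ×0
left-to-right use order: key, key, val
typing: ✓ — Bool → Bool
ordered: ✗ — key ×2 used more than once (contraction); env, ctr left unused
linear: ✗ — key ×2 used more than once (contraction); env, ctr left unused
affine: ✗ — key ×2 used more than once (contraction)
relevant: ✗ — env, ctr left unused
unrestricted: ✓ — type-checks (Bool → Bool) and nothing is barred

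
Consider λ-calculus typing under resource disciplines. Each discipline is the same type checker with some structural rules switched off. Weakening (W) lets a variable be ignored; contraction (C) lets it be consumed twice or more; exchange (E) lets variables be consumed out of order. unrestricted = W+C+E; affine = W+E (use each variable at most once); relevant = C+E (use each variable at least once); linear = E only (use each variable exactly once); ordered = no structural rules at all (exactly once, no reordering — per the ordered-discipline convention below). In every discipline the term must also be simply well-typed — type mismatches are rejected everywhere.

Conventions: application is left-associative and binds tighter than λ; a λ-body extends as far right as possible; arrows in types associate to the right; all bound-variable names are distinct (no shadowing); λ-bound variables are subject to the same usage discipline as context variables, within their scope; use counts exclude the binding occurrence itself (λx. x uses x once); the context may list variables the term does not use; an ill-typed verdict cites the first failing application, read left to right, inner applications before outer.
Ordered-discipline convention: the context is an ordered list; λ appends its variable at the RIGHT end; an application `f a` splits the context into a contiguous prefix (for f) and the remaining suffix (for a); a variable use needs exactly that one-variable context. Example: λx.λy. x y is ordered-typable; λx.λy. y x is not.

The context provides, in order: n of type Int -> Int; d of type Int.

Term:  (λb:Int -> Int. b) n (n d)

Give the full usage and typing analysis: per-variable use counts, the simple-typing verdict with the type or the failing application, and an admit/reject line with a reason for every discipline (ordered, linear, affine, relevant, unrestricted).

use counts: n ×2, d ×1, b (λ-bound) ×1
uses in reading order: b, n, n, d
typing: well-typed — term : Int
ordered: ✗ — uses contraction: n ×2
linear: ✗ — uses contraction: n ×2
affine: ✗ — uses contraction: n ×2
relevant: ✓ — at least one use each (n, d, b)
unrestricted: ✓ — type-checks (Int) and nothing is barred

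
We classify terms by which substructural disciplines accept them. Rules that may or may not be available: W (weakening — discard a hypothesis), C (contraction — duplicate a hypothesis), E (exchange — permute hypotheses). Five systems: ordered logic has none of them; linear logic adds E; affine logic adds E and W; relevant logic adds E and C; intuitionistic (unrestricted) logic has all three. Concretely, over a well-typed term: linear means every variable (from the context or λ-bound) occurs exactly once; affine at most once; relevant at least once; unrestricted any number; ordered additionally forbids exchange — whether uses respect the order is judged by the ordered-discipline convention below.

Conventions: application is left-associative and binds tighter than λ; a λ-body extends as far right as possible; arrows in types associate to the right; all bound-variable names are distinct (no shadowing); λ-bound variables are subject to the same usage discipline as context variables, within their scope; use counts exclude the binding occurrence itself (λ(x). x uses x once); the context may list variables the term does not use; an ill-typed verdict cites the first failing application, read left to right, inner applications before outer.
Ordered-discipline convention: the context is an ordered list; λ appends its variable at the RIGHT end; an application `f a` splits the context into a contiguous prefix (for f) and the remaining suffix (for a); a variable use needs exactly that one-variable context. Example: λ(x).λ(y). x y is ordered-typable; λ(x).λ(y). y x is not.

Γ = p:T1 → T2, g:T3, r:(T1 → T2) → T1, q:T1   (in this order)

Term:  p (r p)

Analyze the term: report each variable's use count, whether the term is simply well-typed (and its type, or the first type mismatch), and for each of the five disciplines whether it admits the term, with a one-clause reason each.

use counts: p: 2, g: 0, r: 1, q: 0
uses in reading order: p, r, p
typing: ✓ — T2
ordered: ✗ — uses contraction: p ×2; g, q never used (weakening)
linear: ✗ — uses contraction: p ×2; g, q never used (weakening)
affine: ✗ — uses contraction: p ×2
relevant: ✗ — g, q never used (weakening)
unrestricted: ✓ — type-checks (T2) and nothing is barred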